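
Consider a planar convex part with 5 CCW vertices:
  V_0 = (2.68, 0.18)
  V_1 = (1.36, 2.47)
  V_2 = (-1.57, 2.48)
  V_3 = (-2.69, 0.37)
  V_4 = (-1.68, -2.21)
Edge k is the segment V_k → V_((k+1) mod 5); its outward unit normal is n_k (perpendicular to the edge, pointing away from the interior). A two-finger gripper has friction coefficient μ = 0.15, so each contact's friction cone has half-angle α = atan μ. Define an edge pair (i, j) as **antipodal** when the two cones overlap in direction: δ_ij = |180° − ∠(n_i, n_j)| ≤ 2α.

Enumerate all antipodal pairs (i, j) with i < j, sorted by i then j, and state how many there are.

count = 1; pairs: (0,3)

α = atan 0.15 = 8.53°;  2α = 17.06°
n_0 = (+0.8664, +0.4994)
n_1 = (+0.0034, +1.0000)
n_2 = (-0.8833, +0.4688)
n_3 = (-0.9312, -0.3645)
n_4 = (+0.4807, -0.8769)
  (0,1): δ = 120.16°  ·
  (0,2): δ = 57.92°  ·
  (0,3): δ = 8.58°  ✓
  (0,4): δ = 88.77°  ·
  (1,2): δ = 117.76°  ·
  (1,3): δ = 68.43°  ·
  (1,4): δ = 28.93°  ·
  (2,3): δ = 130.66°  ·
  (2,4): δ = 33.31°  ·
  (3,4): δ = 82.65°  ·
antipodal pairs: 1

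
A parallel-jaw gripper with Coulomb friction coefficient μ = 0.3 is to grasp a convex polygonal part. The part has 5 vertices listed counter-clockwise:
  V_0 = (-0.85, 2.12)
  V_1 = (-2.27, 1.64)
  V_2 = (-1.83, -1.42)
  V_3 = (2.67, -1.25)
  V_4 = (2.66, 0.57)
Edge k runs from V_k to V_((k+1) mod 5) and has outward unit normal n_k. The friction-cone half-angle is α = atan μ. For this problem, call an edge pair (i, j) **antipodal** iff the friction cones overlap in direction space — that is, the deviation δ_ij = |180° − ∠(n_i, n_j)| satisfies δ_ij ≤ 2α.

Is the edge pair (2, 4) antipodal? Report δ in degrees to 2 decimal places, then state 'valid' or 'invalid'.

δ = 25.99°, valid

α = atan 0.3 = 16.70°;  2α = 33.40°
edge 2: e_2 = (+4.50, +0.17);  n_2 = (+0.0378, -0.9993)
edge 4: e_4 = (-3.51, +1.55);  n_4 = (+0.4040, +0.9148)
∠(n_2, n_4) = 154.01°
δ = |180° − 154.01°| = 25.99°
25.99° ≤ 2α = 33.40°  →  valid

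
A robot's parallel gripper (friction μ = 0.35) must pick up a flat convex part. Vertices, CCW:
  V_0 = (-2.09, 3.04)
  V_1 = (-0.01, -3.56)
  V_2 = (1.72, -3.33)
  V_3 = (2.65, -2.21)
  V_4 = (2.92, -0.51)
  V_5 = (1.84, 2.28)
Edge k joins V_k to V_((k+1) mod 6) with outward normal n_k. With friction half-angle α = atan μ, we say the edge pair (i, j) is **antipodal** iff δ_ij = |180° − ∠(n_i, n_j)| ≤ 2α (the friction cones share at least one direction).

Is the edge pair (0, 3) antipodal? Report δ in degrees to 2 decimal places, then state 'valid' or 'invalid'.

α = atan 0.35 = 19.29°;  2α = 38.58°
edge 0: e_0 = (+2.08, -6.60);  n_0 = (-0.9538, -0.3006)
edge 3: e_3 = (+0.27, +1.70);  n_3 = (+0.9876, -0.1569)
∠(n_0, n_3) = 153.48°
δ = |180° − 153.48°| = 26.52°
26.52° ≤ 2α = 38.58°  →  valid

δ = 26.52°, valid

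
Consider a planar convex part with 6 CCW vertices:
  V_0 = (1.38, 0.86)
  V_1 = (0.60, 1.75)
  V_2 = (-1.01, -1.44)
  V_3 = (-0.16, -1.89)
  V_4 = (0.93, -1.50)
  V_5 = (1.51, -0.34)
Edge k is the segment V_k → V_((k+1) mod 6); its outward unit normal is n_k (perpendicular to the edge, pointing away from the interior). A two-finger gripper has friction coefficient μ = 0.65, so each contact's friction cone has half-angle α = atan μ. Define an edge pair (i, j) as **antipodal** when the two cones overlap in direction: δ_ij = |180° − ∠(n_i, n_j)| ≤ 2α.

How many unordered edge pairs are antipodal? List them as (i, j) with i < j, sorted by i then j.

count = 5; pairs: (0,2), (1,3), (1,4), (1,5), (2,5)

α = atan 0.65 = 33.02°;  2α = 66.05°
n_0 = (+0.7521, +0.6591)
n_1 = (-0.8927, +0.4506)
n_2 = (-0.4679, -0.8838)
n_3 = (+0.3369, -0.9415)
n_4 = (+0.8944, -0.4472)
n_5 = (+0.9942, +0.1077)
  (0,1): δ = 68.01°  ·
  (0,2): δ = 20.87°  ✓
  (0,3): δ = 68.46°  ·
  (0,4): δ = 112.20°  ·
  (0,5): δ = 144.95°  ·
  (1,2): δ = 91.12°  ·
  (1,3): δ = 43.53°  ✓
  (1,4): δ = 0.22°  ✓
  (1,5): δ = 32.96°  ✓
  (2,3): δ = 132.42°  ·
  (2,4): δ = 88.67°  ·
  (2,5): δ = 55.92°  ✓
  (3,4): δ = 136.25°  ·
  (3,5): δ = 103.50°  ·
  (4,5): δ = 147.25°  ·
antipodal pairs: 5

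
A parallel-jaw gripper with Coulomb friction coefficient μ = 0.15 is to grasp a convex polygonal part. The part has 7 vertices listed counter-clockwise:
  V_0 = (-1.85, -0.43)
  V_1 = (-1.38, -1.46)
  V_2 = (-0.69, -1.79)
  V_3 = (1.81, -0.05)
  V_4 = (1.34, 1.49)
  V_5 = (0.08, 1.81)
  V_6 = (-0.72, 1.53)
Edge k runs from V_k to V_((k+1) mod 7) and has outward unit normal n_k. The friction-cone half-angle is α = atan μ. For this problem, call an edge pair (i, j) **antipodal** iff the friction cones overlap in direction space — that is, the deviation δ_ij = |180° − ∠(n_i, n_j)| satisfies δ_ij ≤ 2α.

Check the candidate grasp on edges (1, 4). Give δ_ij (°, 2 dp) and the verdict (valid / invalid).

δ = 11.31°, valid

α = atan 0.15 = 8.53°;  2α = 17.06°
edge 1: e_1 = (+0.69, -0.33);  n_1 = (-0.4315, -0.9021)
edge 4: e_4 = (-1.26, +0.32);  n_4 = (+0.2462, +0.9692)
∠(n_1, n_4) = 168.69°
δ = |180° − 168.69°| = 11.31°
11.31° ≤ 2α = 17.06°  →  valid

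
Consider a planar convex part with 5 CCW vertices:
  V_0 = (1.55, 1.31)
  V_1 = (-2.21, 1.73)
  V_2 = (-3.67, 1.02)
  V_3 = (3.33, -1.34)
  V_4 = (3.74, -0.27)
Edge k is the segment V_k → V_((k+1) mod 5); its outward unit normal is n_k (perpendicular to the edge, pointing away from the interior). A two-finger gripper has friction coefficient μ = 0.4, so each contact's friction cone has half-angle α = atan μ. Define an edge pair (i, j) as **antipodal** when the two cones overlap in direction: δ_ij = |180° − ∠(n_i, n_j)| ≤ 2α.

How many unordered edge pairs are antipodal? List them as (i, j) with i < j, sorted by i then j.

α = atan 0.4 = 21.80°;  2α = 43.60°
n_0 = (+0.1110, +0.9938)
n_1 = (-0.4373, +0.8993)
n_2 = (-0.3195, -0.9476)
n_3 = (+0.9338, -0.3578)
n_4 = (+0.5851, +0.8110)
  (0,1): δ = 147.69°  ·
  (0,2): δ = 12.26°  ✓
  (0,3): δ = 75.41°  ·
  (0,4): δ = 150.56°  ·
  (1,2): δ = 44.56°  ·
  (1,3): δ = 43.10°  ✓
  (1,4): δ = 118.26°  ·
  (2,3): δ = 92.33°  ·
  (2,4): δ = 17.18°  ✓
  (3,4): δ = 104.84°  ·
antipodal pairs: 3

count = 3; pairs: (0,2), (1,3), (2,4)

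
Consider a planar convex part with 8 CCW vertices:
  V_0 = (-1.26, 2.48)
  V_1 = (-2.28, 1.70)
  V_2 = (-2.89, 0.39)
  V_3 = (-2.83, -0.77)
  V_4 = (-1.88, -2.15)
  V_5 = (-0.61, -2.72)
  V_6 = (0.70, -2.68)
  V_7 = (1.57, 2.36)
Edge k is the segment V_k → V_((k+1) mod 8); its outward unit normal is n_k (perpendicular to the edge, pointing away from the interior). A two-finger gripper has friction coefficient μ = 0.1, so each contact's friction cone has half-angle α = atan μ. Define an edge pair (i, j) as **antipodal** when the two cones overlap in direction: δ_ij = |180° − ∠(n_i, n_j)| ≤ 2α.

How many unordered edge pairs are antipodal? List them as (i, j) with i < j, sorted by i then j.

α = atan 0.1 = 5.71°;  2α = 11.42°
n_0 = (-0.6075, +0.7944)
n_1 = (-0.9065, +0.4221)
n_2 = (-0.9987, -0.0517)
n_3 = (-0.8237, -0.5670)
n_4 = (-0.4095, -0.9123)
n_5 = (+0.0305, -0.9995)
n_6 = (+0.9854, -0.1701)
n_7 = (+0.0424, +0.9991)
  (0,1): δ = 152.37°  ·
  (0,2): δ = 124.44°  ·
  (0,3): δ = 92.86°  ·
  (0,4): δ = 61.58°  ·
  (0,5): δ = 35.66°  ·
  (0,6): δ = 42.80°  ·
  (0,7): δ = 140.17°  ·
  (1,2): δ = 152.07°  ·
  (1,3): δ = 120.49°  ·
  (1,4): δ = 89.20°  ·
  (1,5): δ = 63.28°  ·
  (1,6): δ = 15.18°  ·
  (1,7): δ = 112.54°  ·
  (2,3): δ = 148.42°  ·
  (2,4): δ = 117.13°  ·
  (2,5): δ = 91.21°  ·
  (2,6): δ = 12.75°  ·
  (2,7): δ = 84.61°  ·
  (3,4): δ = 148.72°  ·
  (3,5): δ = 122.79°  ·
  (3,6): δ = 44.34°  ·
  (3,7): δ = 53.03°  ·
  (4,5): δ = 154.08°  ·
  (4,6): δ = 75.62°  ·
  (4,7): δ = 21.74°  ·
  (5,6): δ = 101.54°  ·
  (5,7): δ = 4.18°  ✓
  (6,7): δ = 82.63°  ·
antipodal pairs: 1

count = 1; pairs: (5,7)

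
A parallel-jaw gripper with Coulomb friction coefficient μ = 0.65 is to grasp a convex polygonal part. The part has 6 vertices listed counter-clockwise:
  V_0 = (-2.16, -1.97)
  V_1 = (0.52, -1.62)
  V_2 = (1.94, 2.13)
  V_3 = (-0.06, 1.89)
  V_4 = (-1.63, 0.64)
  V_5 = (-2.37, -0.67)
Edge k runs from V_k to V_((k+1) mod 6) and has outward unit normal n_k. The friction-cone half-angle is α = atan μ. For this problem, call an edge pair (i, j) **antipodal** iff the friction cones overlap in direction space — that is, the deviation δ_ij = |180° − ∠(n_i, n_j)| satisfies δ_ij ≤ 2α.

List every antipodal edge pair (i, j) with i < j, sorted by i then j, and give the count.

count = 7; pairs: (0,2), (0,3), (0,4), (1,2), (1,3), (1,4), (1,5)

α = atan 0.65 = 33.02°;  2α = 66.05°
n_0 = (+0.1295, -0.9916)
n_1 = (+0.9352, -0.3541)
n_2 = (-0.1191, +0.9929)
n_3 = (-0.6229, +0.7823)
n_4 = (-0.8707, +0.4918)
n_5 = (-0.9872, -0.1595)
  (0,1): δ = 118.18°  ·
  (0,2): δ = 0.60°  ✓
  (0,3): δ = 31.09°  ✓
  (0,4): δ = 53.10°  ✓
  (0,5): δ = 91.74°  ·
  (1,2): δ = 62.42°  ✓
  (1,3): δ = 30.73°  ✓
  (1,4): δ = 8.72°  ✓
  (1,5): δ = 29.92°  ✓
  (2,3): δ = 148.32°  ·
  (2,4): δ = 126.30°  ·
  (2,5): δ = 87.67°  ·
  (3,4): δ = 157.99°  ·
  (3,5): δ = 119.35°  ·
  (4,5): δ = 141.36°  ·
antipodal pairs: 7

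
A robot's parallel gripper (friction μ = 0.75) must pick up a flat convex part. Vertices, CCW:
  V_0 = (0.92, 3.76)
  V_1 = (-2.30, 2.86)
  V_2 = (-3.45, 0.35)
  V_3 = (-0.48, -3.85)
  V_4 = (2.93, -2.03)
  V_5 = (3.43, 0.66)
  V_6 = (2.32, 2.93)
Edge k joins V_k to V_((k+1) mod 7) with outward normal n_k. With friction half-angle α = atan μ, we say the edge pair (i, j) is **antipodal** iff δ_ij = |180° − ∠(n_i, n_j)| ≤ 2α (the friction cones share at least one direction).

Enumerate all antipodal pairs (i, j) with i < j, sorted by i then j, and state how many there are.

α = atan 0.75 = 36.87°;  2α = 73.74°
n_0 = (-0.2692, +0.9631)
n_1 = (-0.9091, +0.4165)
n_2 = (-0.8165, -0.5774)
n_3 = (+0.4709, -0.8822)
n_4 = (+0.9832, -0.1827)
n_5 = (+0.8983, +0.4393)
n_6 = (+0.5100, +0.8602)
  (0,1): δ = 130.23°  ·
  (0,2): δ = 70.35°  ✓
  (0,3): δ = 12.47°  ✓
  (0,4): δ = 63.85°  ✓
  (0,5): δ = 100.44°  ·
  (0,6): δ = 133.72°  ·
  (1,2): δ = 120.12°  ·
  (1,3): δ = 37.29°  ✓
  (1,4): δ = 14.09°  ✓
  (1,5): δ = 50.67°  ✓
  (1,6): δ = 83.95°  ·
  (2,3): δ = 97.18°  ·
  (2,4): δ = 45.80°  ✓
  (2,5): δ = 9.21°  ✓
  (2,6): δ = 24.07°  ✓
  (3,4): δ = 128.62°  ·
  (3,5): δ = 92.03°  ·
  (3,6): δ = 58.75°  ✓
  (4,5): δ = 143.41°  ·
  (4,6): δ = 110.13°  ·
  (5,6): δ = 146.72°  ·
antipodal pairs: 10

count = 10; pairs: (0,2), (0,3), (0,4), (1,3), (1,4), (1,5), (2,4), (2,5), (2,6), (3,6)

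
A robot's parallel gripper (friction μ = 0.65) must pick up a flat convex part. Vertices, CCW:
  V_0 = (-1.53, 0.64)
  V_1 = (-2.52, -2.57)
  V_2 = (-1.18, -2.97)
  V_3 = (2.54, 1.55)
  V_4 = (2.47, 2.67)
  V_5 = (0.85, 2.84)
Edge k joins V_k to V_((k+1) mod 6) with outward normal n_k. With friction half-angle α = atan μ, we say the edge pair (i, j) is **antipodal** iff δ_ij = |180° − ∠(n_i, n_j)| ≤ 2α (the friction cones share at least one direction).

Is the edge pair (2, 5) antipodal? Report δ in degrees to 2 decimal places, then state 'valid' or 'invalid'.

δ = 7.80°, valid

α = atan 0.65 = 33.02°;  2α = 66.05°
edge 2: e_2 = (+3.72, +4.52);  n_2 = (+0.7721, -0.6355)
edge 5: e_5 = (-2.38, -2.20);  n_5 = (-0.6788, +0.7343)
∠(n_2, n_5) = 172.20°
δ = |180° − 172.20°| = 7.80°
7.80° ≤ 2α = 66.05°  →  valid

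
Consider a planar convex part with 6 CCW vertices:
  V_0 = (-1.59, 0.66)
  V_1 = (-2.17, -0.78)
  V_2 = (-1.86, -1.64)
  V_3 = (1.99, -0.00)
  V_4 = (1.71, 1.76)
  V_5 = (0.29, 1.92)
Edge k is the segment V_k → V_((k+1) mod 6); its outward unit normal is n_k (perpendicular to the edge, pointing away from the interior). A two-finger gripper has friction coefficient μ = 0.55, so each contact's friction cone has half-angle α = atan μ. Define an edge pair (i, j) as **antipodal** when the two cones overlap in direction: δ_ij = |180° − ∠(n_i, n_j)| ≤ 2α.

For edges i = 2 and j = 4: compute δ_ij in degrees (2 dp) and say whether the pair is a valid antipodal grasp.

α = atan 0.55 = 28.81°;  2α = 57.62°
edge 2: e_2 = (+3.85, +1.64);  n_2 = (+0.3919, -0.9200)
edge 4: e_4 = (-1.42, +0.16);  n_4 = (+0.1120, +0.9937)
∠(n_2, n_4) = 150.50°
δ = |180° − 150.50°| = 29.50°
29.50° ≤ 2α = 57.62°  →  valid

δ = 29.50°, valid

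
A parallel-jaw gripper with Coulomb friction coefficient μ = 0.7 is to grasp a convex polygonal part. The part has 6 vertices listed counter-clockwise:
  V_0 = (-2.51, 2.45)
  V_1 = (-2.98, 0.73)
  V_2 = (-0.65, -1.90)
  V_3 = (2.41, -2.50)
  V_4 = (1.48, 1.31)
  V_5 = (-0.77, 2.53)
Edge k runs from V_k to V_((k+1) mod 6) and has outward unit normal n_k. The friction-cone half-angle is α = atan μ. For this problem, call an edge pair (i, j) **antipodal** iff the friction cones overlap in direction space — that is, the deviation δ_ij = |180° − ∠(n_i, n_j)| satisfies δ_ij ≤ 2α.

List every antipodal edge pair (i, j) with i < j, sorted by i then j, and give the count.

α = atan 0.7 = 34.99°;  2α = 69.98°
n_0 = (-0.9646, +0.2636)
n_1 = (-0.7485, -0.6631)
n_2 = (-0.1924, -0.9813)
n_3 = (+0.9715, +0.2371)
n_4 = (+0.4767, +0.8791)
n_5 = (-0.0459, +0.9989)
  (0,1): δ = 123.18°  ·
  (0,2): δ = 85.81°  ·
  (0,3): δ = 29.00°  ✓
  (0,4): δ = 76.82°  ·
  (0,5): δ = 107.92°  ·
  (1,2): δ = 142.63°  ·
  (1,3): δ = 27.82°  ✓
  (1,4): δ = 19.99°  ✓
  (1,5): δ = 51.09°  ✓
  (2,3): δ = 65.19°  ✓
  (2,4): δ = 17.37°  ✓
  (2,5): δ = 13.73°  ✓
  (3,4): δ = 132.18°  ·
  (3,5): δ = 101.08°  ·
  (4,5): δ = 148.90°  ·
antipodal pairs: 7

count = 7; pairs: (0,3), (1,3), (1,4), (1,5), (2,3), (2,4), (2,5)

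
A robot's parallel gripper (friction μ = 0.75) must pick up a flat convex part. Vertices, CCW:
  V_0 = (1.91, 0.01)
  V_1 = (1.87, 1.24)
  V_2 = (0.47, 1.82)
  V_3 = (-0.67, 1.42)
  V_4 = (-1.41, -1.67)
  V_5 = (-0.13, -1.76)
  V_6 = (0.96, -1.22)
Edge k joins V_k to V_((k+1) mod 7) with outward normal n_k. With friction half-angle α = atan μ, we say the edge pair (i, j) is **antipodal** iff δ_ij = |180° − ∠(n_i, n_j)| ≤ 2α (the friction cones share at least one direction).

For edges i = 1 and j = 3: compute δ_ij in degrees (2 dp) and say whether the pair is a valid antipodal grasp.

α = atan 0.75 = 36.87°;  2α = 73.74°
edge 1: e_1 = (-1.40, +0.58);  n_1 = (+0.3827, +0.9239)
edge 3: e_3 = (-0.74, -3.09);  n_3 = (-0.9725, +0.2329)
∠(n_1, n_3) = 99.04°
δ = |180° − 99.04°| = 80.96°
80.96° > 2α = 73.74°  →  invalid

δ = 80.96°, invalid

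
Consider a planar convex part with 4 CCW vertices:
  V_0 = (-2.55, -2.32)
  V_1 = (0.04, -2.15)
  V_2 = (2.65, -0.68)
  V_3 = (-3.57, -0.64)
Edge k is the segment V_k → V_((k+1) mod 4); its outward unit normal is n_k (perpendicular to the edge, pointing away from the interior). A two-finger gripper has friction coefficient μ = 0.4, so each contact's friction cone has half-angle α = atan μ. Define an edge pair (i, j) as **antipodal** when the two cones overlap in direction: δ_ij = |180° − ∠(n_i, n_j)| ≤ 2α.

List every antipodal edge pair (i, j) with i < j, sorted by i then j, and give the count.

count = 2; pairs: (0,2), (1,2)

α = atan 0.4 = 21.80°;  2α = 43.60°
n_0 = (+0.0655, -0.9979)
n_1 = (+0.4907, -0.8713)
n_2 = (+0.0064, +1.0000)
n_3 = (-0.8548, -0.5190)
  (0,1): δ = 154.37°  ·
  (0,2): δ = 4.12°  ✓
  (0,3): δ = 117.51°  ·
  (1,2): δ = 29.76°  ✓
  (1,3): δ = 91.87°  ·
  (2,3): δ = 58.37°  ·
antipodal pairs: 2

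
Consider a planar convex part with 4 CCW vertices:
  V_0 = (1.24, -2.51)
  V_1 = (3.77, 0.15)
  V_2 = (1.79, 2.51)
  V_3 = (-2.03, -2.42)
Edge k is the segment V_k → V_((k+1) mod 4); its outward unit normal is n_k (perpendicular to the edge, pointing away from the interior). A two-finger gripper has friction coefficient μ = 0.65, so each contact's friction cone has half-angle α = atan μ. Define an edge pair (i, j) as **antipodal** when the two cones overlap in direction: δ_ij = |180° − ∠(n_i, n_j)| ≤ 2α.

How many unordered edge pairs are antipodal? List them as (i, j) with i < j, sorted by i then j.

α = atan 0.65 = 33.02°;  2α = 66.05°
n_0 = (+0.7246, -0.6892)
n_1 = (+0.7661, +0.6427)
n_2 = (-0.7905, +0.6125)
n_3 = (-0.0275, -0.9996)
  (0,1): δ = 96.44°  ·
  (0,2): δ = 5.79°  ✓
  (0,3): δ = 131.99°  ·
  (1,2): δ = 77.77°  ·
  (1,3): δ = 48.43°  ✓
  (2,3): δ = 53.81°  ✓
antipodal pairs: 3

count = 3; pairs: (0,2), (1,3), (2,3)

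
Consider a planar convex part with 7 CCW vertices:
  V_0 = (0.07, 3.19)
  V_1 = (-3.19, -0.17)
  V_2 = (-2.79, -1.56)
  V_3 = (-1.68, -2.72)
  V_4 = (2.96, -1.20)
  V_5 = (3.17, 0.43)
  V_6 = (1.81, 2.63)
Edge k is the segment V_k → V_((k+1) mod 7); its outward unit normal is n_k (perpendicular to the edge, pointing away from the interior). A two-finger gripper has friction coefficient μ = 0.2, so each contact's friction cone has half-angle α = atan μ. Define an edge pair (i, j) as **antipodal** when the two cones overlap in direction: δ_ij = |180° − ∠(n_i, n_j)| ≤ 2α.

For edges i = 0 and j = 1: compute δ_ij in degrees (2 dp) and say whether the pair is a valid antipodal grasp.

α = atan 0.2 = 11.31°;  2α = 22.62°
edge 0: e_0 = (-3.26, -3.36);  n_0 = (-0.7177, +0.6963)
edge 1: e_1 = (+0.40, -1.39);  n_1 = (-0.9610, -0.2765)
∠(n_0, n_1) = 60.19°
δ = |180° − 60.19°| = 119.81°
119.81° > 2α = 22.62°  →  invalid

δ = 119.81°, invalid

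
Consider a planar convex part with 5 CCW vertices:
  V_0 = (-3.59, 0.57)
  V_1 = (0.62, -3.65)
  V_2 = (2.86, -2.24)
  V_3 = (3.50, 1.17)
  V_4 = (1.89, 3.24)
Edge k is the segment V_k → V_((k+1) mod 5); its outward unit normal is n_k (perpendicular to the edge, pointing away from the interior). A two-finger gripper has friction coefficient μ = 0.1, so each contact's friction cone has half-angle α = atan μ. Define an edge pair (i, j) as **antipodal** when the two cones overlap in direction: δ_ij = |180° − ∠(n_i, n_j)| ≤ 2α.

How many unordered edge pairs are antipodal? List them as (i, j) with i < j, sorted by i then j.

α = atan 0.1 = 5.71°;  2α = 11.42°
n_0 = (-0.7079, -0.7063)
n_1 = (+0.5327, -0.8463)
n_2 = (+0.9828, -0.1845)
n_3 = (+0.7894, +0.6139)
n_4 = (-0.4380, +0.8990)
  (0,1): δ = 102.74°  ·
  (0,2): δ = 55.56°  ·
  (0,3): δ = 7.06°  ✓
  (0,4): δ = 71.04°  ·
  (1,2): δ = 132.82°  ·
  (1,3): δ = 84.31°  ·
  (1,4): δ = 6.21°  ✓
  (2,3): δ = 131.50°  ·
  (2,4): δ = 53.39°  ·
  (3,4): δ = 101.90°  ·
antipodal pairs: 2

count = 2; pairs: (0,3), (1,4)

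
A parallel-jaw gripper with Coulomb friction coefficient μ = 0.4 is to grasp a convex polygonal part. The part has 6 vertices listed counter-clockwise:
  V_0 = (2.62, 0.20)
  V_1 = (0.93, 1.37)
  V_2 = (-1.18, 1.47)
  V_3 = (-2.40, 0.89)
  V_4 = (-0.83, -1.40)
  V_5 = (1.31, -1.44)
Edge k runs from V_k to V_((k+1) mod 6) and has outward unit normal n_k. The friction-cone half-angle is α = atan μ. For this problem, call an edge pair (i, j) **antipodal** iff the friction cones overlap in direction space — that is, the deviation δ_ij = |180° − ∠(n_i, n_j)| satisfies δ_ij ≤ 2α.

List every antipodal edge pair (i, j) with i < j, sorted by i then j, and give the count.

α = atan 0.4 = 21.80°;  2α = 43.60°
n_0 = (+0.5692, +0.8222)
n_1 = (+0.0473, +0.9989)
n_2 = (-0.4294, +0.9031)
n_3 = (-0.8248, -0.5655)
n_4 = (-0.0187, -0.9998)
n_5 = (+0.7813, -0.6241)
  (0,1): δ = 148.02°  ·
  (0,2): δ = 119.88°  ·
  (0,3): δ = 20.87°  ✓
  (0,4): δ = 33.62°  ✓
  (0,5): δ = 86.08°  ·
  (1,2): δ = 151.86°  ·
  (1,3): δ = 52.85°  ·
  (1,4): δ = 1.64°  ✓
  (1,5): δ = 54.10°  ·
  (2,3): δ = 80.99°  ·
  (2,4): δ = 26.50°  ✓
  (2,5): δ = 25.96°  ✓
  (3,4): δ = 125.50°  ·
  (3,5): δ = 73.05°  ·
  (4,5): δ = 127.55°  ·
antipodal pairs: 5

count = 5; pairs: (0,3), (0,4), (1,4), (2,4), (2,5)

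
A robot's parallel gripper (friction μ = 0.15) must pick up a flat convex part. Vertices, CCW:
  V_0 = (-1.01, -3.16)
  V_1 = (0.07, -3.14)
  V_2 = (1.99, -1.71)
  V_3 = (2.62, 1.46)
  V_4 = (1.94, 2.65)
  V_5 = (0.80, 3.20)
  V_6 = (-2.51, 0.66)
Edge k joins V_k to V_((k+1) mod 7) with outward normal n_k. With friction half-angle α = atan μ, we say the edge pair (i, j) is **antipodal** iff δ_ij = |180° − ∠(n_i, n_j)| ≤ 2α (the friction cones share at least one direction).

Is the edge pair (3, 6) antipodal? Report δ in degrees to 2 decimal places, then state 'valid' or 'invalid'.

α = atan 0.15 = 8.53°;  2α = 17.06°
edge 3: e_3 = (-0.68, +1.19);  n_3 = (+0.8682, +0.4961)
edge 6: e_6 = (+1.50, -3.82);  n_6 = (-0.9308, -0.3655)
∠(n_3, n_6) = 171.69°
δ = |180° − 171.69°| = 8.31°
8.31° ≤ 2α = 17.06°  →  valid

δ = 8.31°, valid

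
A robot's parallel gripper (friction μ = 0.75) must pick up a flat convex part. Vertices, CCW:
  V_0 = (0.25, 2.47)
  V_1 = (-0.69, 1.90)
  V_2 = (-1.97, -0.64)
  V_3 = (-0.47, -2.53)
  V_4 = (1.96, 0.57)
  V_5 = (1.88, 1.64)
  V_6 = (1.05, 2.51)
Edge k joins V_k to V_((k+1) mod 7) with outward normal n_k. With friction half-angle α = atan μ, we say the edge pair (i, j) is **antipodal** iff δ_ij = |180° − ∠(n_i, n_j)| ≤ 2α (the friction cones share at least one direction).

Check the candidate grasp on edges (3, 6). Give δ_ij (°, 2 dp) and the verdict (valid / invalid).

δ = 49.05°, valid

α = atan 0.75 = 36.87°;  2α = 73.74°
edge 3: e_3 = (+2.43, +3.10);  n_3 = (+0.7870, -0.6169)
edge 6: e_6 = (-0.80, -0.04);  n_6 = (-0.0499, +0.9988)
∠(n_3, n_6) = 130.95°
δ = |180° − 130.95°| = 49.05°
49.05° ≤ 2α = 73.74°  →  valid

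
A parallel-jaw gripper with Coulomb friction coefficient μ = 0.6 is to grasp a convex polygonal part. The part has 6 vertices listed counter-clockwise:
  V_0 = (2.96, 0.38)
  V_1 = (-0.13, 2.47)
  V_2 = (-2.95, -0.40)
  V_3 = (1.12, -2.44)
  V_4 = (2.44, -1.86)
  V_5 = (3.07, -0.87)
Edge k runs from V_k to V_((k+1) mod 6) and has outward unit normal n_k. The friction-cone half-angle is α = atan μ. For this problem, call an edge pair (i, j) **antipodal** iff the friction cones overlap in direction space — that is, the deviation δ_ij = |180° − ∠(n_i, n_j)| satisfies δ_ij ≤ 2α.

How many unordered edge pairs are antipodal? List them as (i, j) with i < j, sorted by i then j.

α = atan 0.6 = 30.96°;  2α = 61.93°
n_0 = (+0.5603, +0.8283)
n_1 = (-0.7133, +0.7009)
n_2 = (-0.4481, -0.8940)
n_3 = (+0.4023, -0.9155)
n_4 = (+0.8437, -0.5369)
n_5 = (+0.9962, +0.0877)
  (0,1): δ = 100.42°  ·
  (0,2): δ = 7.45°  ✓
  (0,3): δ = 57.79°  ✓
  (0,4): δ = 91.60°  ·
  (0,5): δ = 129.10°  ·
  (1,2): δ = 72.12°  ·
  (1,3): δ = 21.78°  ✓
  (1,4): δ = 12.03°  ✓
  (1,5): δ = 49.53°  ✓
  (2,3): δ = 129.66°  ·
  (2,4): δ = 95.85°  ·
  (2,5): δ = 58.35°  ✓
  (3,4): δ = 146.19°  ·
  (3,5): δ = 108.69°  ·
  (4,5): δ = 142.50°  ·
antipodal pairs: 6

count = 6; pairs: (0,2), (0,3), (1,3), (1,4), (1,5), (2,5)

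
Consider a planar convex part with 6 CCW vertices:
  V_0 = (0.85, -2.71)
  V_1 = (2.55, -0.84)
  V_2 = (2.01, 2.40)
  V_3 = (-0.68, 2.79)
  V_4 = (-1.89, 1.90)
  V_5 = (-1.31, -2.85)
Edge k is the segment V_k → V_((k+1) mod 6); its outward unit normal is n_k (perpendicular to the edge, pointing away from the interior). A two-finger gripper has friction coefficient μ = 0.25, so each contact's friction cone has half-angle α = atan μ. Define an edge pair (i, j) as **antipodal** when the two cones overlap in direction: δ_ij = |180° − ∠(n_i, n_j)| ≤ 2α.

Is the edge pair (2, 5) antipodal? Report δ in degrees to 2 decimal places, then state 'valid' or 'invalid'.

α = atan 0.25 = 14.04°;  2α = 28.07°
edge 2: e_2 = (-2.69, +0.39);  n_2 = (+0.1435, +0.9897)
edge 5: e_5 = (+2.16, +0.14);  n_5 = (+0.0647, -0.9979)
∠(n_2, n_5) = 168.04°
δ = |180° − 168.04°| = 11.96°
11.96° ≤ 2α = 28.07°  →  valid

δ = 11.96°, valid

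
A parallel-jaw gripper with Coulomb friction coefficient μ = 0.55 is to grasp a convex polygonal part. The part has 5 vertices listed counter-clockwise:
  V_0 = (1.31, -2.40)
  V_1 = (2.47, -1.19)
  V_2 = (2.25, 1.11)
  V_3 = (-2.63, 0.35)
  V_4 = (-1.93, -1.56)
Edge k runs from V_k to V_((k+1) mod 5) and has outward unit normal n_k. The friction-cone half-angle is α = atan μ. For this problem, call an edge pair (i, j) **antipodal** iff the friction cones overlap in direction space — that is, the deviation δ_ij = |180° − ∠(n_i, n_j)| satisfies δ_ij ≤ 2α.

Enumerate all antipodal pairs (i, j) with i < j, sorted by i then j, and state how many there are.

α = atan 0.55 = 28.81°;  2α = 57.62°
n_0 = (+0.7219, -0.6920)
n_1 = (+0.9955, +0.0952)
n_2 = (-0.1539, +0.9881)
n_3 = (-0.9389, -0.3441)
n_4 = (-0.2510, -0.9680)
  (0,1): δ = 130.74°  ·
  (0,2): δ = 37.36°  ✓
  (0,3): δ = 63.92°  ·
  (0,4): δ = 119.26°  ·
  (1,2): δ = 86.61°  ·
  (1,3): δ = 14.66°  ✓
  (1,4): δ = 70.00°  ·
  (2,3): δ = 78.72°  ·
  (2,4): δ = 23.39°  ✓
  (3,4): δ = 124.66°  ·
antipodal pairs: 3

count = 3; pairs: (0,2), (1,3), (2,4)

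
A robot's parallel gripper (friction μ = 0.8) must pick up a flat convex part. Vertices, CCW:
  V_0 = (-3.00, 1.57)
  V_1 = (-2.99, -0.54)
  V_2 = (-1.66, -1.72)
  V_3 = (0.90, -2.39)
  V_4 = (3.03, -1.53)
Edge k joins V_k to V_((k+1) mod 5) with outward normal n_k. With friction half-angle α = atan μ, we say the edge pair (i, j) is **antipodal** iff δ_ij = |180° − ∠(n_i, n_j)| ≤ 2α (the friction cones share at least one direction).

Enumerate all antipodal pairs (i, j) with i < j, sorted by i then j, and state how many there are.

α = atan 0.8 = 38.66°;  2α = 77.32°
n_0 = (-1.0000, -0.0047)
n_1 = (-0.6637, -0.7480)
n_2 = (-0.2532, -0.9674)
n_3 = (+0.3744, -0.9273)
n_4 = (+0.4572, +0.8894)
  (0,1): δ = 131.85°  ·
  (0,2): δ = 104.94°  ·
  (0,3): δ = 68.28°  ✓
  (0,4): δ = 62.52°  ✓
  (1,2): δ = 153.09°  ·
  (1,3): δ = 116.43°  ·
  (1,4): δ = 14.37°  ✓
  (2,3): δ = 143.35°  ·
  (2,4): δ = 12.54°  ✓
  (3,4): δ = 49.19°  ✓
antipodal pairs: 5

count = 5; pairs: (0,3), (0,4), (1,4), (2,4), (3,4)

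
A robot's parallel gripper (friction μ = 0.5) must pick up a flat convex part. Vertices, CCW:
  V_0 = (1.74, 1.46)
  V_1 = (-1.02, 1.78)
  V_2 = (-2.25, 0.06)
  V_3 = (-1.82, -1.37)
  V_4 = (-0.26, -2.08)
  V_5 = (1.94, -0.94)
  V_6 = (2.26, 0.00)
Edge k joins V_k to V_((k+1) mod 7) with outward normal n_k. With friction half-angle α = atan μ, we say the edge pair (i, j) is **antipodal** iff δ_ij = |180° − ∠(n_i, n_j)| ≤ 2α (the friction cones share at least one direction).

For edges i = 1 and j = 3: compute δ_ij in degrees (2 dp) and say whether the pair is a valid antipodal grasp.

α = atan 0.5 = 26.57°;  2α = 53.13°
edge 1: e_1 = (-1.23, -1.72);  n_1 = (-0.8134, +0.5817)
edge 3: e_3 = (+1.56, -0.71);  n_3 = (-0.4142, -0.9102)
∠(n_1, n_3) = 101.10°
δ = |180° − 101.10°| = 78.90°
78.90° > 2α = 53.13°  →  invalid

δ = 78.90°, invalid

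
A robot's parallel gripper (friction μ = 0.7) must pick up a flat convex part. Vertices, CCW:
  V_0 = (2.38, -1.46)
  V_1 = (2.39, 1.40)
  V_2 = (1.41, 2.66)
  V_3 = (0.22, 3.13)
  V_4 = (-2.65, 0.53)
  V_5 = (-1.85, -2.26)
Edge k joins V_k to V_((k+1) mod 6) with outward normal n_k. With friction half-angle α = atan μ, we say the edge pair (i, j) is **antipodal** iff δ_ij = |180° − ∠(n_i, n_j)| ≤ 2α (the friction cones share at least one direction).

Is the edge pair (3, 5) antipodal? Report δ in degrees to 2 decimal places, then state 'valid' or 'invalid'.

δ = 31.46°, valid

α = atan 0.7 = 34.99°;  2α = 69.98°
edge 3: e_3 = (-2.87, -2.60);  n_3 = (-0.6714, +0.7411)
edge 5: e_5 = (+4.23, +0.80);  n_5 = (+0.1858, -0.9826)
∠(n_3, n_5) = 148.54°
δ = |180° − 148.54°| = 31.46°
31.46° ≤ 2α = 69.98°  →  valid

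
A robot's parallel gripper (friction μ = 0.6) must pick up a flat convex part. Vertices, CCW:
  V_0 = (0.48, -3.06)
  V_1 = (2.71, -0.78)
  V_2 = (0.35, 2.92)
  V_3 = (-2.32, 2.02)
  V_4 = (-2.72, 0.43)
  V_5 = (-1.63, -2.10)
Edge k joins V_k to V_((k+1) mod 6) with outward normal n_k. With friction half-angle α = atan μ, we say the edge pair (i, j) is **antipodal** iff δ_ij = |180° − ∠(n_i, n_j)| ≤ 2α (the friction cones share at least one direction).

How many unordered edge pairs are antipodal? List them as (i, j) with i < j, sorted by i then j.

count = 6; pairs: (0,2), (0,3), (1,3), (1,4), (1,5), (2,5)

α = atan 0.6 = 30.96°;  2α = 61.93°
n_0 = (+0.7149, -0.6992)
n_1 = (+0.8431, +0.5378)
n_2 = (-0.3194, +0.9476)
n_3 = (-0.9698, +0.2440)
n_4 = (-0.9184, -0.3957)
n_5 = (-0.4141, -0.9102)
  (0,1): δ = 103.10°  ·
  (0,2): δ = 27.01°  ✓
  (0,3): δ = 30.24°  ✓
  (0,4): δ = 67.67°  ·
  (0,5): δ = 109.90°  ·
  (1,2): δ = 103.90°  ·
  (1,3): δ = 46.65°  ✓
  (1,4): δ = 9.22°  ✓
  (1,5): δ = 33.00°  ✓
  (2,3): δ = 122.75°  ·
  (2,4): δ = 85.32°  ·
  (2,5): δ = 43.09°  ✓
  (3,4): δ = 142.57°  ·
  (3,5): δ = 100.34°  ·
  (4,5): δ = 137.77°  ·
antipodal pairs: 6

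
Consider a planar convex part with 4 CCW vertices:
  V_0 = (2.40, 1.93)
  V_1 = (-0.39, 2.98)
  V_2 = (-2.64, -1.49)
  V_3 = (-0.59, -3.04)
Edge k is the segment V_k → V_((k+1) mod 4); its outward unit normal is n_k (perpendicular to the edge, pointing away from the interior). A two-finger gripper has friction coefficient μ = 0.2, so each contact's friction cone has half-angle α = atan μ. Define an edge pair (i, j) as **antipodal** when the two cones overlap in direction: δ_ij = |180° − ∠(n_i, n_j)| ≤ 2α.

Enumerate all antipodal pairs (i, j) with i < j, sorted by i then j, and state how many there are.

α = atan 0.2 = 11.31°;  2α = 22.62°
n_0 = (+0.3522, +0.9359)
n_1 = (-0.8932, +0.4496)
n_2 = (-0.6031, -0.7977)
n_3 = (+0.8569, -0.5155)
  (0,1): δ = 96.10°  ·
  (0,2): δ = 16.47°  ✓
  (0,3): δ = 79.59°  ·
  (1,2): δ = 100.37°  ·
  (1,3): δ = 4.31°  ✓
  (2,3): δ = 83.94°  ·
antipodal pairs: 2

count = 2; pairs: (0,2), (1,3)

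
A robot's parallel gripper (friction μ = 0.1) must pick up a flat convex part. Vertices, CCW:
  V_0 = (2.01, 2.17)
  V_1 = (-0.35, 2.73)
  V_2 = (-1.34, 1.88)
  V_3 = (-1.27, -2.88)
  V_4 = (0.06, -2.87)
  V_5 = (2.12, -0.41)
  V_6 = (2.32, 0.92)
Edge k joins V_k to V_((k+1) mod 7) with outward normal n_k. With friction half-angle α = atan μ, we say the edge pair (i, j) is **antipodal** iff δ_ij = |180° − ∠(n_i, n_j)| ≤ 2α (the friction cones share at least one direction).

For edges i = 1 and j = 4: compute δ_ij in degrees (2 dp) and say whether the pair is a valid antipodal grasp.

δ = 9.41°, valid

α = atan 0.1 = 5.71°;  2α = 11.42°
edge 1: e_1 = (-0.99, -0.85);  n_1 = (-0.6514, +0.7587)
edge 4: e_4 = (+2.06, +2.46);  n_4 = (+0.7667, -0.6420)
∠(n_1, n_4) = 170.59°
δ = |180° − 170.59°| = 9.41°
9.41° ≤ 2α = 11.42°  →  valid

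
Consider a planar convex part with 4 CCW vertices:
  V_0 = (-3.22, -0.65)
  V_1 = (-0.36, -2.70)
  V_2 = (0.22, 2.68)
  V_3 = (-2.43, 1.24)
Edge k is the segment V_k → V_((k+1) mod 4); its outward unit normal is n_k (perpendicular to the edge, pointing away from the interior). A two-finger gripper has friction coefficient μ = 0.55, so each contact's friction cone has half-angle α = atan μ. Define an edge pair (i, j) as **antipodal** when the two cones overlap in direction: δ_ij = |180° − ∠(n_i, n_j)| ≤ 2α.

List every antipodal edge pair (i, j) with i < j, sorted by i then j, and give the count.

count = 2; pairs: (1,2), (1,3)

α = atan 0.55 = 28.81°;  2α = 57.62°
n_0 = (-0.5826, -0.8128)
n_1 = (+0.9942, -0.1072)
n_2 = (-0.4775, +0.8787)
n_3 = (-0.9226, +0.3857)
  (0,1): δ = 60.52°  ·
  (0,2): δ = 64.15°  ·
  (0,3): δ = 102.95°  ·
  (1,2): δ = 55.33°  ✓
  (1,3): δ = 16.53°  ✓
  (2,3): δ = 141.20°  ·
antipodal pairs: 2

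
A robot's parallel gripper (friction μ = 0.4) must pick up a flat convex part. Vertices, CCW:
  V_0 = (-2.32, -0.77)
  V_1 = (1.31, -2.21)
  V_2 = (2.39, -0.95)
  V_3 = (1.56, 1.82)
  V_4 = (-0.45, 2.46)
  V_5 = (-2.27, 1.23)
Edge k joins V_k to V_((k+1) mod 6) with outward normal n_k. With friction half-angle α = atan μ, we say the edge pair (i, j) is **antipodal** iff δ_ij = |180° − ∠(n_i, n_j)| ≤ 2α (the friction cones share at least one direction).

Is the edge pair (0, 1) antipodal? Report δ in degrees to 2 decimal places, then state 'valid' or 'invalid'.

α = atan 0.4 = 21.80°;  2α = 43.60°
edge 0: e_0 = (+3.63, -1.44);  n_0 = (-0.3687, -0.9295)
edge 1: e_1 = (+1.08, +1.26);  n_1 = (+0.7593, -0.6508)
∠(n_0, n_1) = 71.04°
δ = |180° − 71.04°| = 108.96°
108.96° > 2α = 43.60°  →  invalid

δ = 108.96°, invalid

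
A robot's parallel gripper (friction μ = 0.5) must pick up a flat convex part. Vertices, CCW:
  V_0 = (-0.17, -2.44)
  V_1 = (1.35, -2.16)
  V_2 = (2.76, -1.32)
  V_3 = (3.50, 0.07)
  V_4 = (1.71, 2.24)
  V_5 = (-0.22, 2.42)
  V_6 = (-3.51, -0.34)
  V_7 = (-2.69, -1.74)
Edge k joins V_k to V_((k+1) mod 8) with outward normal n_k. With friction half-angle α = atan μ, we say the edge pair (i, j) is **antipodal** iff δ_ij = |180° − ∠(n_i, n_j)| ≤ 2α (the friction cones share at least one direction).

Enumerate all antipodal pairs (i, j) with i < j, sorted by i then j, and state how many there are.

α = atan 0.5 = 26.57°;  2α = 53.13°
n_0 = (+0.1812, -0.9835)
n_1 = (+0.5118, -0.8591)
n_2 = (+0.8827, -0.4699)
n_3 = (+0.7714, +0.6363)
n_4 = (+0.0929, +0.9957)
n_5 = (-0.6427, +0.7661)
n_6 = (-0.8629, -0.5054)
n_7 = (-0.2676, -0.9635)
  (0,1): δ = 159.65°  ·
  (0,2): δ = 128.47°  ·
  (0,3): δ = 60.92°  ·
  (0,4): δ = 15.77°  ✓
  (0,5): δ = 29.56°  ✓
  (0,6): δ = 109.92°  ·
  (0,7): δ = 154.04°  ·
  (1,2): δ = 148.81°  ·
  (1,3): δ = 81.27°  ·
  (1,4): δ = 36.11°  ✓
  (1,5): δ = 9.21°  ✓
  (1,6): δ = 89.57°  ·
  (1,7): δ = 133.69°  ·
  (2,3): δ = 112.45°  ·
  (2,4): δ = 67.30°  ·
  (2,5): δ = 21.98°  ✓
  (2,6): δ = 58.39°  ·
  (2,7): δ = 102.51°  ·
  (3,4): δ = 134.85°  ·
  (3,5): δ = 89.53°  ·
  (3,6): δ = 9.16°  ✓
  (3,7): δ = 34.96°  ✓
  (4,5): δ = 134.68°  ·
  (4,6): δ = 54.31°  ·
  (4,7): δ = 10.20°  ✓
  (5,6): δ = 99.64°  ·
  (5,7): δ = 55.52°  ·
  (6,7): δ = 135.88°  ·
antipodal pairs: 8

count = 8; pairs: (0,4), (0,5), (1,4), (1,5), (2,5), (3,6), (3,7), (4,7)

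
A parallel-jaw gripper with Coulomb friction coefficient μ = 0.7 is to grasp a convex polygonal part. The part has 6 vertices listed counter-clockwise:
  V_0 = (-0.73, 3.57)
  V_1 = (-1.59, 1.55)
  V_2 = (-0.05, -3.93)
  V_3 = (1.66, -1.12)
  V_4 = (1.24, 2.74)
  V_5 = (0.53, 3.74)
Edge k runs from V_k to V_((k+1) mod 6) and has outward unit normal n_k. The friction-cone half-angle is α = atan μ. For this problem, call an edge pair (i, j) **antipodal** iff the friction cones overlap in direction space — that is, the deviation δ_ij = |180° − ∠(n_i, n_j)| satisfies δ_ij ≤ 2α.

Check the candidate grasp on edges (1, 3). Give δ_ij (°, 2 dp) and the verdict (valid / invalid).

α = atan 0.7 = 34.99°;  2α = 69.98°
edge 1: e_1 = (+1.54, -5.48);  n_1 = (-0.9627, -0.2705)
edge 3: e_3 = (-0.42, +3.86);  n_3 = (+0.9941, +0.1082)
∠(n_1, n_3) = 170.51°
δ = |180° − 170.51°| = 9.49°
9.49° ≤ 2α = 69.98°  →  valid

δ = 9.49°, valid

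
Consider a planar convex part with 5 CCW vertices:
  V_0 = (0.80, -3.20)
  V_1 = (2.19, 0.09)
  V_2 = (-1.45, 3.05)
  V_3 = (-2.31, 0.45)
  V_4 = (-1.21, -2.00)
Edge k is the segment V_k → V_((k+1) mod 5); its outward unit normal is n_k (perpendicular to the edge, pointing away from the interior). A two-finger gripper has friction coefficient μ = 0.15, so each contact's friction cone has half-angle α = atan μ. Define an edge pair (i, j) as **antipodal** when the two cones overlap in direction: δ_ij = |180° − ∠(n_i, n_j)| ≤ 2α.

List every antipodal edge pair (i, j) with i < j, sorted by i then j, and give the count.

count = 2; pairs: (0,2), (1,4)

α = atan 0.15 = 8.53°;  2α = 17.06°
n_0 = (+0.9212, -0.3892)
n_1 = (+0.6309, +0.7759)
n_2 = (-0.9494, +0.3140)
n_3 = (-0.9123, -0.4096)
n_4 = (-0.5126, -0.8586)
  (0,1): δ = 106.21°  ·
  (0,2): δ = 4.60°  ✓
  (0,3): δ = 47.08°  ·
  (0,4): δ = 82.07°  ·
  (1,2): δ = 69.19°  ·
  (1,3): δ = 26.70°  ·
  (1,4): δ = 8.28°  ✓
  (2,3): δ = 137.52°  ·
  (2,4): δ = 102.54°  ·
  (3,4): δ = 145.02°  ·
antipodal pairs: 2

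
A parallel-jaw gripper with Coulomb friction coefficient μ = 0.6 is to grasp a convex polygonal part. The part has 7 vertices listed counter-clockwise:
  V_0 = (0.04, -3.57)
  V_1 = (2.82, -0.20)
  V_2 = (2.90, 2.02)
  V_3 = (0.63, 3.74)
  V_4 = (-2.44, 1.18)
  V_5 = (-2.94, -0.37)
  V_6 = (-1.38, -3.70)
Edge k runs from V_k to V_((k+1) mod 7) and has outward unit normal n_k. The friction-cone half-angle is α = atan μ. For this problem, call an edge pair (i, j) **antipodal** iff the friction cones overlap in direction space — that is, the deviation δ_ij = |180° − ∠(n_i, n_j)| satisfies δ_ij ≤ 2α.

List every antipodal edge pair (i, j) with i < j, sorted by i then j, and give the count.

α = atan 0.6 = 30.96°;  2α = 61.93°
n_0 = (+0.7714, -0.6363)
n_1 = (+0.9994, -0.0360)
n_2 = (+0.6039, +0.7970)
n_3 = (-0.6404, +0.7680)
n_4 = (-0.9517, +0.3070)
n_5 = (-0.9056, -0.4242)
n_6 = (+0.0912, -0.9958)
  (0,1): δ = 142.54°  ·
  (0,2): δ = 87.63°  ·
  (0,3): δ = 10.66°  ✓
  (0,4): δ = 21.64°  ✓
  (0,5): δ = 64.62°  ·
  (0,6): δ = 134.75°  ·
  (1,2): δ = 125.09°  ·
  (1,3): δ = 48.11°  ✓
  (1,4): δ = 15.81°  ✓
  (1,5): δ = 27.17°  ✓
  (1,6): δ = 97.29°  ·
  (2,3): δ = 103.02°  ·
  (2,4): δ = 70.73°  ·
  (2,5): δ = 27.75°  ✓
  (2,6): δ = 42.38°  ✓
  (3,4): δ = 147.70°  ·
  (3,5): δ = 104.72°  ·
  (3,6): δ = 34.59°  ✓
  (4,5): δ = 137.02°  ·
  (4,6): δ = 66.89°  ·
  (5,6): δ = 109.87°  ·
antipodal pairs: 8

count = 8; pairs: (0,3), (0,4), (1,3), (1,4), (1,5), (2,5), (2,6), (3,6)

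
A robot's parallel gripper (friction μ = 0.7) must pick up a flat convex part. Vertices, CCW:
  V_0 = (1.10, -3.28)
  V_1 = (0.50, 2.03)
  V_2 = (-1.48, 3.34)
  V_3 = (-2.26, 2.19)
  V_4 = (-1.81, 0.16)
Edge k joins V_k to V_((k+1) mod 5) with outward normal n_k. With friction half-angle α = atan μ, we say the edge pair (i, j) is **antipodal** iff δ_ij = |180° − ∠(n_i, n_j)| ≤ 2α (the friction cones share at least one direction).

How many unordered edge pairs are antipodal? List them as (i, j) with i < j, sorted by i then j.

α = atan 0.7 = 34.99°;  2α = 69.98°
n_0 = (+0.9937, +0.1123)
n_1 = (+0.5518, +0.8340)
n_2 = (-0.8276, +0.5613)
n_3 = (-0.9763, -0.2164)
n_4 = (-0.7635, -0.6458)
  (0,1): δ = 129.94°  ·
  (0,2): δ = 40.59°  ✓
  (0,3): δ = 6.05°  ✓
  (0,4): δ = 33.78°  ✓
  (1,2): δ = 90.66°  ·
  (1,3): δ = 44.01°  ✓
  (1,4): δ = 16.28°  ✓
  (2,3): δ = 133.35°  ·
  (2,4): δ = 105.62°  ·
  (3,4): δ = 152.27°  ·
antipodal pairs: 5

count = 5; pairs: (0,2), (0,3), (0,4), (1,3), (1,4)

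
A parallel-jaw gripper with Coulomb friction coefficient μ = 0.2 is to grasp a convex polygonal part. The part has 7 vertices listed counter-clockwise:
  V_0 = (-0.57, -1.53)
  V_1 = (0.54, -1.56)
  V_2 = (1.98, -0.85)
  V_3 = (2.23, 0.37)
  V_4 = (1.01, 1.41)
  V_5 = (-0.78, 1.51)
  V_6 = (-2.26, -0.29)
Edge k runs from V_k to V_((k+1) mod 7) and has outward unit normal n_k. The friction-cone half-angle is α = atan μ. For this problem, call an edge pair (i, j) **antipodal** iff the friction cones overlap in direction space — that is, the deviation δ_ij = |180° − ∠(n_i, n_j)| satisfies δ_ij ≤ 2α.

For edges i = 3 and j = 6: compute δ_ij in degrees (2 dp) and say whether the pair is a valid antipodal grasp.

α = atan 0.2 = 11.31°;  2α = 22.62°
edge 3: e_3 = (-1.22, +1.04);  n_3 = (+0.6487, +0.7610)
edge 6: e_6 = (+1.69, -1.24);  n_6 = (-0.5916, -0.8063)
∠(n_3, n_6) = 175.82°
δ = |180° − 175.82°| = 4.18°
4.18° ≤ 2α = 22.62°  →  valid

δ = 4.18°, valid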